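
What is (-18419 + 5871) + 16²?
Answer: -12292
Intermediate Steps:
(-18419 + 5871) + 16² = -12548 + 256 = -12292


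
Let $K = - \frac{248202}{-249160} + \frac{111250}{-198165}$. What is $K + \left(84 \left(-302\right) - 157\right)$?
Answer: $- \frac{126027008458567}{4937479140} \approx -25525.0$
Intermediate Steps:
$K = \frac{2146589933}{4937479140}$ ($K = \left(-248202\right) \left(- \frac{1}{249160}\right) + 111250 \left(- \frac{1}{198165}\right) = \frac{124101}{124580} - \frac{22250}{39633} = \frac{2146589933}{4937479140} \approx 0.43475$)
$K + \left(84 \left(-302\right) - 157\right) = \frac{2146589933}{4937479140} + \left(84 \left(-302\right) - 157\right) = \frac{2146589933}{4937479140} - 25525 = - \frac{126027008458567}{4937479140}$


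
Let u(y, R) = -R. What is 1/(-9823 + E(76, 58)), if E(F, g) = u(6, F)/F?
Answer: -1/9824 ≈ -0.00010179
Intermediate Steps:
E(F, g) = -1 (E(F, g) = (-F)/F = -1)
1/(-9823 + E(76, 58)) = 1/(-9823 - 1) = 1/(-9824) = -1/9824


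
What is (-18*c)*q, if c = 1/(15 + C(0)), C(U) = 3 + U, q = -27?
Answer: 27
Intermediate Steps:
c = 1/18 (c = 1/(15 + (3 + 0)) = 1/(15 + 3) = 1/18 ≈ 0.055556)
(-18*c)*q = -18*1/18*(-27) = -1*(-27) = 27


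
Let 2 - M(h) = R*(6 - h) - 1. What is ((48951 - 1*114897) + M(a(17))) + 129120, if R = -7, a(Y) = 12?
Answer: 63135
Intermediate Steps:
M(h) = 45 - 7*h (M(h) = 2 - (-7*(6 - h) - 1) = 2 - ((-42 + 7*h) - 1) = 2 - (-43 + 7*h) = 2 + (43 - 7*h) = 45 - 7*h)
((48951 - 1*114897) + M(a(17))) + 129120 = ((48951 - 1*114897) + (45 - 7*12)) + 129120 = ((48951 - 114897) + (45 - 84)) + 129120 = (-65946 - 39) + 129120 = -65985 + 129120 = 63135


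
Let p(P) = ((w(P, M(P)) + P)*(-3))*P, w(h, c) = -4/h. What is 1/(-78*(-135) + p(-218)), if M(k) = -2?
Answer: -1/132030 ≈ -7.5740e-6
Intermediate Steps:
p(P) = P*(-3*P + 12/P) (p(P) = ((-4/P + P)*(-3))*P = ((P - 4/P)*(-3))*P = (-3*P + 12/P)*P = P*(-3*P + 12/P))
1/(-78*(-135) + p(-218)) = 1/(-78*(-135) + (12 - 3*(-218)²)) = 1/(10530 + (12 - 3*47524)) = 1/(10530 + (12 - 142572)) = 1/(10530 - 142560) = 1/(-132030) = -1/132030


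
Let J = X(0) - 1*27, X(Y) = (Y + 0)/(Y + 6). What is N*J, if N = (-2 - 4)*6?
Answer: 972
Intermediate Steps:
X(Y) = Y/(6 + Y)
N = -36 (N = -6*6 = -36)
J = -27 (J = 0/(6 + 0) - 1*27 = 0/6 - 27 = 0*(1/6) - 27 = 0 - 27 = -27)
N*J = -36*(-27) = 972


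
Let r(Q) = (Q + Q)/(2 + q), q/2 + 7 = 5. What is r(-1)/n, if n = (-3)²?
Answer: ⅑ ≈ 0.11111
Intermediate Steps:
n = 9
q = -4 (q = -14 + 2*5 = -14 + 10 = -4)
r(Q) = -Q (r(Q) = (Q + Q)/(2 - 4) = (2*Q)/(-2) = (2*Q)*(-½) = -Q)
r(-1)/n = (-1*(-1))/9 = (⅑)*1 = ⅑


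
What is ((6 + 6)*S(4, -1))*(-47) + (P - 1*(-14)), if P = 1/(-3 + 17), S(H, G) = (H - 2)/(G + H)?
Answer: -5067/14 ≈ -361.93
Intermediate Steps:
S(H, G) = (-2 + H)/(G + H)
P = 1/14 ≈ 0.071429
((6 + 6)*S(4, -1))*(-47) + (P - 1*(-14)) = ((6 + 6)*((-2 + 4)/(-1 + 4)))*(-47) + (1/14 - 1*(-14)) = (12*(2/3))*(-47) + (1/14 + 14) = (12*((⅓)*2))*(-47) + 197/14 = (12*(⅔))*(-47) + 197/14 = 8*(-47) + 197/14 = -376 + 197/14 = -5067/14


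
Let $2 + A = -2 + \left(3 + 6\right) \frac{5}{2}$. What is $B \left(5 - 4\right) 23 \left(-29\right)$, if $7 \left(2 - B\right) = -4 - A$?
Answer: $- \frac{48691}{14} \approx -3477.9$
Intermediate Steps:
$A = \frac{37}{2}$ ($A = -2 - \left(2 - \left(3 + 6\right) \frac{5}{2}\right) = -2 - \left(2 - 9 \cdot 5 \cdot \frac{1}{2}\right) = -2 + \left(-2 + 9 \cdot \frac{5}{2}\right) = -2 + \left(-2 + \frac{45}{2}\right) = -2 + \frac{41}{2} = \frac{37}{2} \approx 18.5$)
$B = \frac{73}{14}$ ($B = 2 - \frac{-4 - \frac{37}{2}}{7} = 2 - - \frac{45}{14} = 2 + \frac{45}{14} = \frac{73}{14} \approx 5.2143$)
$B \left(5 - 4\right) 23 \left(-29\right) = \frac{73 \left(5 - 4\right)}{14} \cdot 23 \left(-29\right) = \frac{73}{14} \cdot 1 \cdot 23 \left(-29\right) = \frac{73}{14} \cdot 23 \left(-29\right) = \frac{1679}{14} \left(-29\right) = - \frac{48691}{14}$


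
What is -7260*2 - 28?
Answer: -14548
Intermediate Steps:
-7260*2 - 28 = -121*120 - 28 = -14520 - 28 = -14548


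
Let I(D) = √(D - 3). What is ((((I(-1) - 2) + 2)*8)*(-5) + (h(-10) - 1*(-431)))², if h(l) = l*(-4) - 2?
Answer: 213561 - 75040*I ≈ 2.1356e+5 - 75040.0*I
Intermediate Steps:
I(D) = √(-3 + D)
h(l) = -2 - 4*l (h(l) = -4*l - 2 = -2 - 4*l)
((((I(-1) - 2) + 2)*8)*(-5) + (h(-10) - 1*(-431)))² = ((((√(-3 - 1) - 2) + 2)*8)*(-5) + ((-2 - 4*(-10)) - 1*(-431)))² = ((((√(-4) - 2) + 2)*8)*(-5) + ((-2 + 40) + 431))² = ((((2*I - 2) + 2)*8)*(-5) + (38 + 431))² = ((((-2 + 2*I) + 2)*8)*(-5) + 469)² = (((2*I)*8)*(-5) + 469)² = ((16*I)*(-5) + 469)² = (-80*I + 469)² = (469 - 80*I)²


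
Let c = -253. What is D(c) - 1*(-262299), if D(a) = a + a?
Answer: 261793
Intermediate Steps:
D(a) = 2*a
D(c) - 1*(-262299) = 2*(-253) - 1*(-262299) = -506 + 262299 = 261793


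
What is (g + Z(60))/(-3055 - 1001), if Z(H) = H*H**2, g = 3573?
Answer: -73191/1352 ≈ -54.135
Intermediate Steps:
Z(H) = H**3
(g + Z(60))/(-3055 - 1001) = (3573 + 60**3)/(-3055 - 1001) = (3573 + 216000)/(-4056) = 219573*(-1/4056) = -73191/1352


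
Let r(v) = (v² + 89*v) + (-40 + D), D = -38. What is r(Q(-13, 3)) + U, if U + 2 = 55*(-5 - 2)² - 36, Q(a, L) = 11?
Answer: 3679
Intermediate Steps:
r(v) = -78 + v² + 89*v (r(v) = (v² + 89*v) + (-40 - 38) = (v² + 89*v) - 78 = -78 + v² + 89*v)
U = 2657 (U = -2 + (55*(-5 - 2)² - 36) = -2 + (55*(-7)² - 36) = -2 + (55*49 - 36) = -2 + (2695 - 36) = -2 + 2659 = 2657)
r(Q(-13, 3)) + U = (-78 + 11² + 89*11) + 2657 = (-78 + 121 + 979) + 2657 = 1022 + 2657 = 3679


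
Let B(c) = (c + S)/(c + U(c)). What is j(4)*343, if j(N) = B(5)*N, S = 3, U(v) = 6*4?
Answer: 10976/29 ≈ 378.48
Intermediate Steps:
U(v) = 24
B(c) = (3 + c)/(24 + c) (B(c) = (c + 3)/(c + 24) = (3 + c)/(24 + c))
j(N) = 8*N/29 (j(N) = ((3 + 5)/(24 + 5))*N = (8/29)*N = ((1/29)*8)*N = 8*N/29)
j(4)*343 = ((8/29)*4)*343 = (32/29)*343 = 10976/29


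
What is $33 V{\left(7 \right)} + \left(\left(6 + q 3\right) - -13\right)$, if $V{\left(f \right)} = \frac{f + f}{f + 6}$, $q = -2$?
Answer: $\frac{631}{13} \approx 48.538$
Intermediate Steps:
$V{\left(f \right)} = \frac{2 f}{6 + f}$
$33 V{\left(7 \right)} + \left(\left(6 + q 3\right) - -13\right) = 33 \cdot 2 \cdot 7 \frac{1}{6 + 7} + \left(\left(6 - 6\right) - -13\right) = 33 \cdot 2 \cdot 7 \cdot \frac{1}{13} + \left(\left(6 - 6\right) + 13\right) = 33 \cdot 2 \cdot 7 \cdot \frac{1}{13} + \left(0 + 13\right) = 33 \cdot \frac{14}{13} + 13 = \frac{462}{13} + 13 = \frac{631}{13}$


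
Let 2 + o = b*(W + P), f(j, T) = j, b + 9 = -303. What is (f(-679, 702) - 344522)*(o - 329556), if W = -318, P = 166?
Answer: 97392938934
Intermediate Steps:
b = -312 (b = -9 - 303 = -312)
o = 47422 (o = -2 - 312*(-318 + 166) = -2 - 312*(-152) = -2 + 47424 = 47422)
(f(-679, 702) - 344522)*(o - 329556) = (-679 - 344522)*(47422 - 329556) = -345201*(-282134) = 97392938934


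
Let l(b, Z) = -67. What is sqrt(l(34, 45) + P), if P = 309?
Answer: 11*sqrt(2) ≈ 15.556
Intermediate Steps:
sqrt(l(34, 45) + P) = sqrt(-67 + 309) = sqrt(242) = 11*sqrt(2)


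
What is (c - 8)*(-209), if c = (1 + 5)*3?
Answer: -2090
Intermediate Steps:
c = 18 (c = 6*3 = 18)
(c - 8)*(-209) = (18 - 8)*(-209) = 10*(-209) = -2090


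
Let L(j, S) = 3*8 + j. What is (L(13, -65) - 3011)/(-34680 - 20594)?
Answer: 1487/27637 ≈ 0.053805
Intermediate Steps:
L(j, S) = 24 + j
(L(13, -65) - 3011)/(-34680 - 20594) = ((24 + 13) - 3011)/(-34680 - 20594) = (37 - 3011)/(-55274) = -2974*(-1/55274) = 1487/27637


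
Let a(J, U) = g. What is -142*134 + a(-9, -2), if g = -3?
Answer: -19031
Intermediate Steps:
a(J, U) = -3
-142*134 + a(-9, -2) = -142*134 - 3 = -19028 - 3 = -19031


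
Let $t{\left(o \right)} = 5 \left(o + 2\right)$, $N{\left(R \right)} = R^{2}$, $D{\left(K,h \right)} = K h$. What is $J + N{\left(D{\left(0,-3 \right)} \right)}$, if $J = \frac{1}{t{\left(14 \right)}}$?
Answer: $\frac{1}{80} \approx 0.0125$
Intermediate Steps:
$t{\left(o \right)} = 10 + 5 o$ ($t{\left(o \right)} = 5 \left(2 + o\right) = 10 + 5 o$)
$J = \frac{1}{80}$ ($J = \frac{1}{10 + 5 \cdot 14} = \frac{1}{10 + 70} = \frac{1}{80} \approx 0.0125$)
$J + N{\left(D{\left(0,-3 \right)} \right)} = \frac{1}{80} + \left(0 \left(-3\right)\right)^{2} = \frac{1}{80} + 0^{2} = \frac{1}{80} + 0 = \frac{1}{80}$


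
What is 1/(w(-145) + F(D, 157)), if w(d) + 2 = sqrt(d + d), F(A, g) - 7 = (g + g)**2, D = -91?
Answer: 98601/9722157491 - I*sqrt(290)/9722157491 ≈ 1.0142e-5 - 1.7516e-9*I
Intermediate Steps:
F(A, g) = 7 + 4*g**2 (F(A, g) = 7 + (g + g)**2 = 7 + (2*g)**2 = 7 + 4*g**2)
w(d) = -2 + sqrt(2)*sqrt(d) (w(d) = -2 + sqrt(d + d) = -2 + sqrt(2*d) = -2 + sqrt(2)*sqrt(d))
1/(w(-145) + F(D, 157)) = 1/((-2 + sqrt(2)*sqrt(-145)) + (7 + 4*157**2)) = 1/((-2 + sqrt(2)*(I*sqrt(145))) + (7 + 4*24649)) = 1/((-2 + I*sqrt(290)) + (7 + 98596)) = 1/((-2 + I*sqrt(290)) + 98603) = 1/(98601 + I*sqrt(290))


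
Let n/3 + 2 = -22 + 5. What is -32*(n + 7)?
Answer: 1600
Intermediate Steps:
n = -57 (n = -6 + 3*(-22 + 5) = -6 + 3*(-17) = -6 - 51 = -57)
-32*(n + 7) = -32*(-57 + 7) = -32*(-50) = 1600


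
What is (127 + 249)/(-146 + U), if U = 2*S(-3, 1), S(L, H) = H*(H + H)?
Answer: -188/71 ≈ -2.6479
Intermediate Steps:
S(L, H) = 2*H² (S(L, H) = H*(2*H) = 2*H²)
U = 4 (U = 2*(2*1²) = 2*(2*1) = 2*2 = 4)
(127 + 249)/(-146 + U) = (127 + 249)/(-146 + 4) = 376/(-142) = 376*(-1/142) = -188/71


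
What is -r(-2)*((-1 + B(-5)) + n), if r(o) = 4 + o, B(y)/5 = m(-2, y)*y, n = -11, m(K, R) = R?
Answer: -226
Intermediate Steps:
B(y) = 5*y² (B(y) = 5*(y*y) = 5*y²)
-r(-2)*((-1 + B(-5)) + n) = -(4 - 2)*((-1 + 5*(-5)²) - 11) = -2*((-1 + 5*25) - 11) = -2*((-1 + 125) - 11) = -2*(124 - 11) = -2*113 = -1*226 = -226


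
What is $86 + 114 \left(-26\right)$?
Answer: $-2878$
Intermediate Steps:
$86 + 114 \left(-26\right) = 86 - 2964 = -2878$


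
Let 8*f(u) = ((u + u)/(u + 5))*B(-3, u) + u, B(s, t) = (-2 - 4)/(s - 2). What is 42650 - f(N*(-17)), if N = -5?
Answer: 5116691/120 ≈ 42639.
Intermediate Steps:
B(s, t) = -6/(-2 + s)
f(u) = u/8 + 3*u/(10*(5 + u)) (f(u) = (((u + u)/(u + 5))*(-6/(-2 - 3)) + u)/8 = (((2*u)/(5 + u))*(-6/(-5)) + u)/8 = ((2*u/(5 + u))*(-6*(-⅕)) + u)/8 = ((2*u/(5 + u))*(6/5) + u)/8 = (12*u/(5*(5 + u)) + u)/8 = (u + 12*u/(5*(5 + u)))/8 = u/8 + 3*u/(10*(5 + u)))
42650 - f(N*(-17)) = 42650 - (-5*(-17))*(37 + 5*(-5*(-17)))/(40*(5 - 5*(-17))) = 42650 - 85*(37 + 5*85)/(40*(5 + 85)) = 42650 - 85*(37 + 425)/(40*90) = 42650 - 85*462/(40*90) = 42650 - 1*1309/120 = 42650 - 1309/120 = 5116691/120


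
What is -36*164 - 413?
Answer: -6317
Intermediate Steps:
-36*164 - 413 = -5904 - 413 = -6317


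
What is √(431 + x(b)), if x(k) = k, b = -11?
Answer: 2*√105 ≈ 20.494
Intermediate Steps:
√(431 + x(b)) = √(431 - 11) = √420 = 2*√105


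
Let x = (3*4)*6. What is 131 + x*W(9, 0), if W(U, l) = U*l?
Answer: 131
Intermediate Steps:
x = 72 (x = 12*6 = 72)
131 + x*W(9, 0) = 131 + 72*(9*0) = 131 + 72*0 = 131 + 0 = 131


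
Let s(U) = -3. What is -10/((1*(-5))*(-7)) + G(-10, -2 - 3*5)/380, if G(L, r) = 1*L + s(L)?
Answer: -851/2660 ≈ -0.31992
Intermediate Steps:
G(L, r) = -3 + L (G(L, r) = 1*L - 3 = L - 3 = -3 + L)
-10/((1*(-5))*(-7)) + G(-10, -2 - 3*5)/380 = -10/((1*(-5))*(-7)) + (-3 - 10)/380 = -10/((-5*(-7))) - 13*1/380 = -10/35 - 13/380 = -10*1/35 - 13/380 = -2/7 - 13/380 = -851/2660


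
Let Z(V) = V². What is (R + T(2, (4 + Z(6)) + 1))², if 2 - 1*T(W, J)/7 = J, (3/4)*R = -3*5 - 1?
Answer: 779689/9 ≈ 86632.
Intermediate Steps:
R = -64/3 (R = 4*(-3*5 - 1)/3 = 4*(-15 - 1)/3 = (4/3)*(-16) = -64/3 ≈ -21.333)
T(W, J) = 14 - 7*J
(R + T(2, (4 + Z(6)) + 1))² = (-64/3 + (14 - 7*((4 + 6²) + 1)))² = (-64/3 + (14 - 7*((4 + 36) + 1)))² = (-64/3 + (14 - 7*(40 + 1)))² = (-64/3 + (14 - 7*41))² = (-64/3 + (14 - 287))² = (-64/3 - 273)² = (-883/3)² = 779689/9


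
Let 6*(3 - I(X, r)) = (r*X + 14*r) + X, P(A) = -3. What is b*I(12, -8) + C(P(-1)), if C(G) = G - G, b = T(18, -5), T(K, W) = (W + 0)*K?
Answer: -3210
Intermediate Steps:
T(K, W) = K*W (T(K, W) = W*K = K*W)
I(X, r) = 3 - 7*r/3 - X/6 - X*r/6 (I(X, r) = 3 - ((r*X + 14*r) + X)/6 = 3 - ((X*r + 14*r) + X)/6 = 3 - ((14*r + X*r) + X)/6 = 3 - (X + 14*r + X*r)/6 = 3 + (-7*r/3 - X/6 - X*r/6) = 3 - 7*r/3 - X/6 - X*r/6)
b = -90 (b = 18*(-5) = -90)
C(G) = 0
b*I(12, -8) + C(P(-1)) = -90*(3 - 7/3*(-8) - ⅙*12 - ⅙*12*(-8)) + 0 = -90*(3 + 56/3 - 2 + 16) + 0 = -90*107/3 + 0 = -3210 + 0 = -3210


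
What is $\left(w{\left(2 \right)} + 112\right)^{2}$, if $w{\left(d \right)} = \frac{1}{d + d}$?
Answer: $\frac{201601}{16} \approx 12600.0$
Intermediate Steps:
$w{\left(d \right)} = \frac{1}{2 d}$
$\left(w{\left(2 \right)} + 112\right)^{2} = \left(\frac{1}{2 \cdot 2} + 112\right)^{2} = \left(\frac{1}{2} \cdot \frac{1}{2} + 112\right)^{2} = \left(\frac{1}{4} + 112\right)^{2} = \left(\frac{449}{4}\right)^{2} = \frac{201601}{16}$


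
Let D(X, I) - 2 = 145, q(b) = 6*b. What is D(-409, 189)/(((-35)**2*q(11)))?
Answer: 1/550 ≈ 0.0018182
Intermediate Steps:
D(X, I) = 147 (D(X, I) = 2 + 145 = 147)
D(-409, 189)/(((-35)**2*q(11))) = 147/(((-35)**2*(6*11))) = 147/((1225*66)) = 147/80850 = 147*(1/80850) = 1/550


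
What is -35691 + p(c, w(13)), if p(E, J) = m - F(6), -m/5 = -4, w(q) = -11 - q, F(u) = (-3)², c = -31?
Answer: -35680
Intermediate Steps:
F(u) = 9
m = 20 (m = -5*(-4) = 20)
p(E, J) = 11 (p(E, J) = 20 - 1*9 = 20 - 9 = 11)
-35691 + p(c, w(13)) = -35691 + 11 = -35680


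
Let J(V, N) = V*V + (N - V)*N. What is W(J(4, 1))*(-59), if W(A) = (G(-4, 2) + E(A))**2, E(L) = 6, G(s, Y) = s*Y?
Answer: -236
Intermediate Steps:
G(s, Y) = Y*s
J(V, N) = V**2 + N*(N - V)
W(A) = 4 (W(A) = (2*(-4) + 6)**2 = (-8 + 6)**2 = (-2)**2 = 4)
W(J(4, 1))*(-59) = 4*(-59) = -236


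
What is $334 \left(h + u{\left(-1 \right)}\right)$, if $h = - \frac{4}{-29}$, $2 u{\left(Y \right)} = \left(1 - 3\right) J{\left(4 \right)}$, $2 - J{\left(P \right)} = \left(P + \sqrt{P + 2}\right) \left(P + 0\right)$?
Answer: $\frac{136940}{29} + 1336 \sqrt{6} \approx 7994.6$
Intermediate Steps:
$J{\left(P \right)} = 2 - P \left(P + \sqrt{2 + P}\right)$ ($J{\left(P \right)} = 2 - \left(P + \sqrt{P + 2}\right) \left(P + 0\right) = 2 - \left(P + \sqrt{2 + P}\right) P = 2 - P \left(P + \sqrt{2 + P}\right)$)
$u{\left(Y \right)} = 14 + 4 \sqrt{6}$ ($u{\left(Y \right)} = \frac{\left(1 - 3\right) \left(2 - 4^{2} - 4 \sqrt{2 + 4}\right)}{2} = \frac{\left(-2\right) \left(2 - 16 - 4 \sqrt{6}\right)}{2} = \frac{\left(-2\right) \left(-14 - 4 \sqrt{6}\right)}{2} = \frac{28 + 8 \sqrt{6}}{2} = 14 + 4 \sqrt{6}$)
$h = \frac{4}{29}$ ($h = \left(-4\right) \left(- \frac{1}{29}\right) = \frac{4}{29} \approx 0.13793$)
$334 \left(h + u{\left(-1 \right)}\right) = 334 \left(\frac{4}{29} + \left(14 + 4 \sqrt{6}\right)\right) = 334 \left(\frac{410}{29} + 4 \sqrt{6}\right) = \frac{136940}{29} + 1336 \sqrt{6}$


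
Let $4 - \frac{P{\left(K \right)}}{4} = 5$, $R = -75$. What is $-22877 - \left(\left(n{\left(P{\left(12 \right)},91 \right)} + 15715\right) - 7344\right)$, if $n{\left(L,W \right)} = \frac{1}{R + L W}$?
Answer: $- \frac{13717871}{439} \approx -31248.0$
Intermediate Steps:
$P{\left(K \right)} = -4$ ($P{\left(K \right)} = 16 - 20 = -4$)
$n{\left(L,W \right)} = \frac{1}{-75 + L W}$
$-22877 - \left(\left(n{\left(P{\left(12 \right)},91 \right)} + 15715\right) - 7344\right) = -22877 - \left(\left(\frac{1}{-75 - 364} + 15715\right) - 7344\right) = -22877 - \left(\left(\frac{1}{-439} + 15715\right) - 7344\right) = -22877 - \left(\left(- \frac{1}{439} + 15715\right) - 7344\right) = -22877 - \left(\frac{6898884}{439} - 7344\right) = -22877 - \frac{3674868}{439} = - \frac{13717871}{439}$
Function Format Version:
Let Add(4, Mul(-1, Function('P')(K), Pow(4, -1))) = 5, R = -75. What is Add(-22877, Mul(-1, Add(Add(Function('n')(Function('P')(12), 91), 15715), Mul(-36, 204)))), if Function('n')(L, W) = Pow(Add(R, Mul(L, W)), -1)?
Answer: Rational(-13717871, 439) ≈ -31248.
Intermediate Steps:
Function('P')(K) = -4 (Function('P')(K) = Add(16, Mul(-4, 5)) = Add(16, -20) = -4)
Function('n')(L, W) = Pow(Add(-75, Mul(L, W)), -1)
Add(-22877, Mul(-1, Add(Add(Function('n')(Function('P')(12), 91), 15715), Mul(-36, 204)))) = Add(-22877, Mul(-1, Add(Add(Pow(Add(-75, Mul(-4, 91)), -1), 15715), Mul(-36, 204)))) = Add(-22877, Mul(-1, Add(Add(Pow(Add(-75, -364), -1), 15715), -7344))) = Add(-22877, Mul(-1, Add(Add(Pow(-439, -1), 15715), -7344))) = Add(-22877, Mul(-1, Add(Add(Rational(-1, 439), 15715), -7344))) = Add(-22877, Mul(-1, Add(Rational(6898884, 439), -7344))) = Add(-22877, Mul(-1, Rational(3674868, 439))) = Add(-22877, Rational(-3674868, 439)) = Rational(-13717871, 439)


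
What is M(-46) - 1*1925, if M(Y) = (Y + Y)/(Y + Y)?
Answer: -1924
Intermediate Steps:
M(Y) = 1 (M(Y) = (2*Y)/((2*Y)) = (2*Y)*(1/(2*Y)) = 1)
M(-46) - 1*1925 = 1 - 1*1925 = 1 - 1925 = -1924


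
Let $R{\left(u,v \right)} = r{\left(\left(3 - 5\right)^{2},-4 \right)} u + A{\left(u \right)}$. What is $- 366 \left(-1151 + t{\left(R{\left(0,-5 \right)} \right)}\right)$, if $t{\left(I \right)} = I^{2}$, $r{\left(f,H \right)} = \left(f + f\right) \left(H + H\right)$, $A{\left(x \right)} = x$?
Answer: $421266$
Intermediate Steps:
$r{\left(f,H \right)} = 4 H f$ ($r{\left(f,H \right)} = 2 f 2 H = 4 H f$)
$R{\left(u,v \right)} = - 63 u$ ($R{\left(u,v \right)} = 4 \left(-4\right) \left(3 - 5\right)^{2} u + u = 4 \left(-4\right) \left(-2\right)^{2} u + u = 4 \left(-4\right) 4 u + u = - 64 u + u = - 63 u$)
$- 366 \left(-1151 + t{\left(R{\left(0,-5 \right)} \right)}\right) = - 366 \left(-1151 + \left(\left(-63\right) 0\right)^{2}\right) = - 366 \left(-1151 + 0^{2}\right) = - 366 \left(-1151 + 0\right) = \left(-366\right) \left(-1151\right) = 421266$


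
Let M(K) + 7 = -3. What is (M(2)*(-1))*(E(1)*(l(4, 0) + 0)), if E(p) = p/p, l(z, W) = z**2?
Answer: 160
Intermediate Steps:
E(p) = 1
M(K) = -10 (M(K) = -7 - 3 = -10)
(M(2)*(-1))*(E(1)*(l(4, 0) + 0)) = (-10*(-1))*(1*(4**2 + 0)) = 10*(1*(16 + 0)) = 10*(1*16) = 10*16 = 160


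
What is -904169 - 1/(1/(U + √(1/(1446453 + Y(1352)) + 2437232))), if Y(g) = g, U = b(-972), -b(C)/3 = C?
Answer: -907085 - √5108777822350154605/1447805 ≈ -9.0865e+5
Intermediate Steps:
b(C) = -3*C
U = 2916 (U = -3*(-972) = 2916)
-904169 - 1/(1/(U + √(1/(1446453 + Y(1352)) + 2437232))) = -904169 - 1/(1/(2916 + √(1/(1446453 + 1352) + 2437232))) = -904169 - 1/(1/(2916 + √(1/1447805 + 2437232))) = -904169 - 1/(1/(2916 + √(3528636675761/1447805))) = -904169 - 1/(1/(2916 + √5108777822350154605/1447805)) = -904169 - (2916 + √5108777822350154605/1447805) = -904169 + (-2916 - √5108777822350154605/1447805) = -907085 - √5108777822350154605/1447805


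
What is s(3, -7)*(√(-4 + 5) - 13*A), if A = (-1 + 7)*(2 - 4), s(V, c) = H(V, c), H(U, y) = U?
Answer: 471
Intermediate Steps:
s(V, c) = V
A = -12 (A = 6*(-2) = -12)
s(3, -7)*(√(-4 + 5) - 13*A) = 3*(√(-4 + 5) - 13*(-12)) = 3*(√1 + 156) = 3*(1 + 156) = 3*157 = 471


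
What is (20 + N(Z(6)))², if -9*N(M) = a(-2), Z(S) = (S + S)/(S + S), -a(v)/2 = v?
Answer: 30976/81 ≈ 382.42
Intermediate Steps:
a(v) = -2*v
Z(S) = 1 (Z(S) = (2*S)/((2*S)) = (2*S)*(1/(2*S)) = 1)
N(M) = -4/9 (N(M) = -(-2)*(-2)/9 = -⅑*4 = -4/9)
(20 + N(Z(6)))² = (20 - 4/9)² = (176/9)² = 30976/81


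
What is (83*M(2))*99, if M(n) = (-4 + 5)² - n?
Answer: -8217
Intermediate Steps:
M(n) = 1 - n (M(n) = 1² - n = 1 - n)
(83*M(2))*99 = (83*(1 - 1*2))*99 = (83*(1 - 2))*99 = (83*(-1))*99 = -83*99 = -8217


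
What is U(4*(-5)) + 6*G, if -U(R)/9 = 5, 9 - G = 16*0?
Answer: 9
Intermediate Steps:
G = 9 (G = 9 - 16*0 = 9 - 1*0 = 9 + 0 = 9)
U(R) = -45 (U(R) = -9*5 = -45)
U(4*(-5)) + 6*G = -45 + 6*9 = -45 + 54 = 9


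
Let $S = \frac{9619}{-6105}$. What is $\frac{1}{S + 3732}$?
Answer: $\frac{6105}{22774241} \approx 0.00026807$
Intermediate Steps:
$S = - \frac{9619}{6105}$ ($S = 9619 \left(- \frac{1}{6105}\right) = - \frac{9619}{6105} \approx -1.5756$)
$\frac{1}{S + 3732} = \frac{1}{- \frac{9619}{6105} + 3732} = \frac{1}{\frac{22774241}{6105}} = \frac{6105}{22774241}$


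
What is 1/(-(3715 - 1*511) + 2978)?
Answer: -1/226 ≈ -0.0044248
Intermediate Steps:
1/(-(3715 - 1*511) + 2978) = 1/(-(3715 - 511) + 2978) = 1/(-1*3204 + 2978) = 1/(-3204 + 2978) = 1/(-226) = -1/226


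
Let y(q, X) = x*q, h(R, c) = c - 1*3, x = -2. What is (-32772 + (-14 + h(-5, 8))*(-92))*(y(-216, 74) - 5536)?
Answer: 163042176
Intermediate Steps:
h(R, c) = -3 + c (h(R, c) = c - 3 = -3 + c)
y(q, X) = -2*q
(-32772 + (-14 + h(-5, 8))*(-92))*(y(-216, 74) - 5536) = (-32772 + (-14 + (-3 + 8))*(-92))*(-2*(-216) - 5536) = (-32772 + (-14 + 5)*(-92))*(432 - 5536) = (-32772 - 9*(-92))*(-5104) = (-32772 + 828)*(-5104) = -31944*(-5104) = 163042176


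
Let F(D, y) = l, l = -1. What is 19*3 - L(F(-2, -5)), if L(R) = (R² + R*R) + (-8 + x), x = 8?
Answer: 55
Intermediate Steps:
F(D, y) = -1
L(R) = 2*R² (L(R) = (R² + R*R) + (-8 + 8) = (R² + R²) + 0 = 2*R² + 0 = 2*R²)
19*3 - L(F(-2, -5)) = 19*3 - 2*(-1)² = 57 - 2 = 55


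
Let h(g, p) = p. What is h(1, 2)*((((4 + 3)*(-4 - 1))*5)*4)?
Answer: -1400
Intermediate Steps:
h(1, 2)*((((4 + 3)*(-4 - 1))*5)*4) = 2*((((4 + 3)*(-4 - 1))*5)*4) = 2*(((7*(-5))*5)*4) = 2*(-35*5*4) = 2*(-175*4) = 2*(-700) = -1400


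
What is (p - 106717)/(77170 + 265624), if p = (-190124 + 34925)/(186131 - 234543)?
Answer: -5166228205/16595343128 ≈ -0.31131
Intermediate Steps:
p = 155199/48412 (p = -155199/(-48412) = -155199*(-1/48412) = 155199/48412 ≈ 3.2058)
(p - 106717)/(77170 + 265624) = (155199/48412 - 106717)/(77170 + 265624) = -5166228205/48412/342794 = -5166228205/48412*1/342794 = -5166228205/16595343128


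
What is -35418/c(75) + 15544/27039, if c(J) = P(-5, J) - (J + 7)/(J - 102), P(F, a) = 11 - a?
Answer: 12941301289/22253097 ≈ 581.55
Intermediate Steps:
c(J) = 11 - J - (7 + J)/(-102 + J) (c(J) = (11 - J) - (J + 7)/(J - 102) = (11 - J) - (7 + J)/(-102 + J) = 11 - J - (7 + J)/(-102 + J))
-35418/c(75) + 15544/27039 = -35418*(-102 + 75)/(-1129 - 1*75**2 + 112*75) + 15544/27039 = -35418*(-27/(-1129 - 1*5625 + 8400)) + 15544*(1/27039) = -35418*(-27/(-1129 - 5625 + 8400)) + 15544/27039 = -35418/((-1/27*1646)) + 15544/27039 = -35418/(-1646/27) + 15544/27039 = -35418*(-27/1646) + 15544/27039 = 478143/823 + 15544/27039 = 12941301289/22253097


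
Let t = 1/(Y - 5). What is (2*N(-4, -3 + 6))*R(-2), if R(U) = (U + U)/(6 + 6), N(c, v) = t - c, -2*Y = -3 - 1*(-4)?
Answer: -28/11 ≈ -2.5455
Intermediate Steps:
Y = -½ (Y = -(-3 - 1*(-4))/2 = -(-3 + 4)/2 = -½*1 = -½ ≈ -0.50000)
t = -2/11 (t = 1/(-½ - 5) = 1/(-11/2) = -2/11 ≈ -0.18182)
N(c, v) = -2/11 - c
R(U) = U/6 (R(U) = (2*U)/12 = (2*U)*(1/12) = U/6)
(2*N(-4, -3 + 6))*R(-2) = (2*(-2/11 - 1*(-4)))*((⅙)*(-2)) = (2*(-2/11 + 4))*(-⅓) = (2*(42/11))*(-⅓) = (84/11)*(-⅓) = -28/11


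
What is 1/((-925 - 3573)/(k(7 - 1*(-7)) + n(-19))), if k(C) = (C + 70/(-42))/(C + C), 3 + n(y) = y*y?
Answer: -30109/377832 ≈ -0.079689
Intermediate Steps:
n(y) = -3 + y² (n(y) = -3 + y*y = -3 + y²)
k(C) = (-5/3 + C)/(2*C) (k(C) = (C + 70*(-1/42))/((2*C)) = (C - 5/3)*(1/(2*C)) = (-5/3 + C)*(1/(2*C)) = (-5/3 + C)/(2*C))
1/((-925 - 3573)/(k(7 - 1*(-7)) + n(-19))) = 1/((-925 - 3573)/((-5 + 3*(7 - 1*(-7)))/(6*(7 - 1*(-7))) + (-3 + (-19)²))) = 1/(-4498/((-5 + 3*(7 + 7))/(6*(7 + 7)) + (-3 + 361))) = 1/(-4498/((⅙)*(-5 + 3*14)/14 + 358)) = 1/(-4498/((⅙)*(1/14)*(-5 + 42) + 358)) = 1/(-4498/((⅙)*(1/14)*37 + 358)) = 1/(-4498/(37/84 + 358)) = 1/(-4498/30109/84) = 1/(-4498*84/30109) = 1/(-377832/30109) = -30109/377832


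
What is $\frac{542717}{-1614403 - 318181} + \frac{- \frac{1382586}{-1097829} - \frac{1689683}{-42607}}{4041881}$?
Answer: $- \frac{34200754969136051477525}{121791310313474478184104} \approx -0.28081$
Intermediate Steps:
$\frac{542717}{-1614403 - 318181} + \frac{- \frac{1382586}{-1097829} - \frac{1689683}{-42607}}{4041881} = \frac{542717}{-1614403 - 318181} + \left(\left(-1382586\right) \left(- \frac{1}{1097829}\right) - - \frac{1689683}{42607}\right) \frac{1}{4041881} = \frac{542717}{-1932584} + \left(\frac{460862}{365943} + \frac{1689683}{42607}\right) \frac{1}{4041881} = 542717 \left(- \frac{1}{1932584}\right) + \frac{637963613303}{15591733401} \cdot \frac{1}{4041881} = - \frac{542717}{1932584} + \frac{637963613303}{63019930990567281} = - \frac{34200754969136051477525}{121791310313474478184104}$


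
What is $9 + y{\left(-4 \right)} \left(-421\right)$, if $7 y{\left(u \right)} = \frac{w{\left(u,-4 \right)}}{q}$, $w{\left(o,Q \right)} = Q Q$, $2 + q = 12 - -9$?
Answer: $- \frac{5539}{133} \approx -41.647$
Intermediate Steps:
$q = 19$ ($q = -2 + \left(12 - -9\right) = -2 + \left(12 + 9\right) = -2 + 21 = 19$)
$w{\left(o,Q \right)} = Q^{2}$
$y{\left(u \right)} = \frac{16}{133}$ ($y{\left(u \right)} = \frac{\left(-4\right)^{2} \cdot \frac{1}{19}}{7} = \frac{16 \cdot \frac{1}{19}}{7} = \frac{1}{7} \cdot \frac{16}{19} = \frac{16}{133}$)
$9 + y{\left(-4 \right)} \left(-421\right) = 9 + \frac{16}{133} \left(-421\right) = 9 - \frac{6736}{133} = - \frac{5539}{133}$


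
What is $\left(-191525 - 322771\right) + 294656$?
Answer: $-219640$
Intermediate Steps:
$\left(-191525 - 322771\right) + 294656 = -514296 + 294656 = -219640$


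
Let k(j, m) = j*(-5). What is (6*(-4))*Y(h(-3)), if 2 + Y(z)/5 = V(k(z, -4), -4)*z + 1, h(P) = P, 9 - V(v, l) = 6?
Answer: 1200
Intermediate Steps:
k(j, m) = -5*j
V(v, l) = 3 (V(v, l) = 9 - 1*6 = 9 - 6 = 3)
Y(z) = -5 + 15*z (Y(z) = -10 + 5*(3*z + 1) = -10 + 5*(1 + 3*z) = -10 + (5 + 15*z) = -5 + 15*z)
(6*(-4))*Y(h(-3)) = (6*(-4))*(-5 + 15*(-3)) = -24*(-5 - 45) = -24*(-50) = 1200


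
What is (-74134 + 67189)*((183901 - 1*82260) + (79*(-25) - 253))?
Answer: -690423285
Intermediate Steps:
(-74134 + 67189)*((183901 - 1*82260) + (79*(-25) - 253)) = -6945*((183901 - 82260) + (-1975 - 253)) = -6945*(101641 - 2228) = -6945*99413 = -690423285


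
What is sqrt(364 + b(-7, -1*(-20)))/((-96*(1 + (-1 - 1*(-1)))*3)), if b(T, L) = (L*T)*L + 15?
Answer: -I*sqrt(269)/96 ≈ -0.17085*I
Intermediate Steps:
b(T, L) = 15 + T*L**2 (b(T, L) = T*L**2 + 15 = 15 + T*L**2)
sqrt(364 + b(-7, -1*(-20)))/((-96*(1 + (-1 - 1*(-1)))*3)) = sqrt(364 + (15 - 7*(-1*(-20))**2))/((-96*(1 + (-1 - 1*(-1)))*3)) = sqrt(364 + (15 - 7*20**2))/((-96*(1 + (-1 + 1))*3)) = sqrt(364 + (15 - 7*400))/((-96*(1 + 0)*3)) = sqrt(364 + (15 - 2800))/((-96*3)) = sqrt(364 - 2785)/((-96*3)) = sqrt(-2421)/(-288) = (3*I*sqrt(269))*(-1/288) = -I*sqrt(269)/96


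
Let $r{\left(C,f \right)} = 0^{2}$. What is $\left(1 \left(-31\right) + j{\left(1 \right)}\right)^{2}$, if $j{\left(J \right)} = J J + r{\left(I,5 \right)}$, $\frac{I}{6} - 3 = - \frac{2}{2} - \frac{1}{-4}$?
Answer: $900$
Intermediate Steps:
$I = \frac{27}{2}$ ($I = 18 + 6 \left(- \frac{2}{2} - \frac{1}{-4}\right) = 18 + 6 \left(\left(-2\right) \frac{1}{2} - - \frac{1}{4}\right) = 18 + 6 \left(-1 + \frac{1}{4}\right) = 18 + 6 \left(- \frac{3}{4}\right) = 18 - \frac{9}{2} = \frac{27}{2} \approx 13.5$)
$r{\left(C,f \right)} = 0$
$j{\left(J \right)} = J^{2}$ ($j{\left(J \right)} = J J + 0 = J^{2} + 0 = J^{2}$)
$\left(1 \left(-31\right) + j{\left(1 \right)}\right)^{2} = \left(1 \left(-31\right) + 1^{2}\right)^{2} = \left(-31 + 1\right)^{2} = \left(-30\right)^{2} = 900$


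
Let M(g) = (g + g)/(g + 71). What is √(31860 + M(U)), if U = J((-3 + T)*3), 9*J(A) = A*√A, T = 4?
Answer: √(6786180 + 31862*√3)/√(213 + √3) ≈ 178.49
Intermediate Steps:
J(A) = A^(3/2)/9 (J(A) = (A*√A)/9 = A^(3/2)/9)
U = √3/3 (U = ((-3 + 4)*3)^(3/2)/9 = (1*3)^(3/2)/9 = 3^(3/2)/9 = (3*√3)/9 = √3/3 ≈ 0.57735)
M(g) = 2*g/(71 + g) (M(g) = (2*g)/(71 + g) = 2*g/(71 + g))
√(31860 + M(U)) = √(31860 + 2*(√3/3)/(71 + √3/3)) = √(31860 + 2*√3/(3*(71 + √3/3)))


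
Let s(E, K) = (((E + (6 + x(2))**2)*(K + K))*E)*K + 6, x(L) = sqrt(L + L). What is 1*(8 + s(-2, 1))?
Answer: -234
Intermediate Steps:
x(L) = sqrt(2)*sqrt(L) (x(L) = sqrt(2*L) = sqrt(2)*sqrt(L))
s(E, K) = 6 + 2*E*K**2*(64 + E) (s(E, K) = (((E + (6 + sqrt(2)*sqrt(2))**2)*(K + K))*E)*K + 6 = (((E + (6 + 2)**2)*(2*K))*E)*K + 6 = (((E + 8**2)*(2*K))*E)*K + 6 = (((E + 64)*(2*K))*E)*K + 6 = (((64 + E)*(2*K))*E)*K + 6 = ((2*K*(64 + E))*E)*K + 6 = (2*E*K*(64 + E))*K + 6 = 2*E*K**2*(64 + E) + 6 = 6 + 2*E*K**2*(64 + E))
1*(8 + s(-2, 1)) = 1*(8 + (6 + 2*(-2)**2*1**2 + 128*(-2)*1**2)) = 1*(8 + (6 + 2*4*1 + 128*(-2)*1)) = 1*(8 + (6 + 8 - 256)) = 1*(8 - 242) = 1*(-234) = -234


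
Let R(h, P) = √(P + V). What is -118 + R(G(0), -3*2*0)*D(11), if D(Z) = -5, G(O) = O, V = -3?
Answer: -118 - 5*I*√3 ≈ -118.0 - 8.6602*I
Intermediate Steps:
R(h, P) = √(-3 + P) (R(h, P) = √(P - 3) = √(-3 + P))
-118 + R(G(0), -3*2*0)*D(11) = -118 + √(-3 - 3*2*0)*(-5) = -118 + √(-3 - 6*0)*(-5) = -118 + √(-3 + 0)*(-5) = -118 + √(-3)*(-5) = -118 + (I*√3)*(-5) = -118 - 5*I*√3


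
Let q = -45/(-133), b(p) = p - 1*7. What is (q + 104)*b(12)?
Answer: 69385/133 ≈ 521.69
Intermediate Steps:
b(p) = -7 + p (b(p) = p - 7 = -7 + p)
q = 45/133 (q = -45*(-1/133) = 45/133 ≈ 0.33835)
(q + 104)*b(12) = (45/133 + 104)*(-7 + 12) = (13877/133)*5 = 69385/133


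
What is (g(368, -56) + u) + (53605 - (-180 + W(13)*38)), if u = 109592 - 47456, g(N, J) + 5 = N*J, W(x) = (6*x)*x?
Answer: 56776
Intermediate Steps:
W(x) = 6*x²
g(N, J) = -5 + J*N (g(N, J) = -5 + N*J = -5 + J*N)
u = 62136
(g(368, -56) + u) + (53605 - (-180 + W(13)*38)) = ((-5 - 56*368) + 62136) + (53605 - (-180 + (6*13²)*38)) = ((-5 - 20608) + 62136) + (53605 - (-180 + (6*169)*38)) = (-20613 + 62136) + (53605 - (-180 + 1014*38)) = 41523 + (53605 - (-180 + 38532)) = 41523 + (53605 - 1*38352) = 41523 + (53605 - 38352) = 41523 + 15253 = 56776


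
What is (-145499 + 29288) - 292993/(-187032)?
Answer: -21734882759/187032 ≈ -1.1621e+5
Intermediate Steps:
(-145499 + 29288) - 292993/(-187032) = -116211 - 292993*(-1/187032) = -116211 + 292993/187032 = -21734882759/187032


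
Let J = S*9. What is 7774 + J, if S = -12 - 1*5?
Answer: 7621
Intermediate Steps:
S = -17 (S = -12 - 5 = -17)
J = -153 (J = -17*9 = -153)
7774 + J = 7774 - 153 = 7621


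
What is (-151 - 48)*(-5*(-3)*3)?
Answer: -8955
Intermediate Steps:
(-151 - 48)*(-5*(-3)*3) = -2985*3 = -199*45 = -8955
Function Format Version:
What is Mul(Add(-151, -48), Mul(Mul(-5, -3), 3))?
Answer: -8955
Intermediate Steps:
Mul(Add(-151, -48), Mul(Mul(-5, -3), 3)) = Mul(-199, Mul(15, 3)) = Mul(-199, 45) = -8955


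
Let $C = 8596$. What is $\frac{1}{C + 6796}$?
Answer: $\frac{1}{15392} \approx 6.4969 \cdot 10^{-5}$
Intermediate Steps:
$\frac{1}{C + 6796} = \frac{1}{8596 + 6796} = \frac{1}{15392}$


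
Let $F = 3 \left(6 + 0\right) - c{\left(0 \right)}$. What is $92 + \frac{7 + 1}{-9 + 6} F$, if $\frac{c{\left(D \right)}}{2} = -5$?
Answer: $\frac{52}{3} \approx 17.333$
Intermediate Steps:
$c{\left(D \right)} = -10$ ($c{\left(D \right)} = 2 \left(-5\right) = -10$)
$F = 28$ ($F = 3 \left(6 + 0\right) - -10 = 3 \cdot 6 + 10 = 18 + 10 = 28$)
$92 + \frac{7 + 1}{-9 + 6} F = 92 + \frac{7 + 1}{-9 + 6} \cdot 28 = 92 + \frac{8}{-3} \cdot 28 = 92 + 8 \left(- \frac{1}{3}\right) 28 = 92 - \frac{224}{3} = \frac{52}{3}$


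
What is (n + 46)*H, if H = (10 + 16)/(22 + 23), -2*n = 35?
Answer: 247/15 ≈ 16.467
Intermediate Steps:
n = -35/2 (n = -½*35 = -35/2 ≈ -17.500)
H = 26/45 ≈ 0.57778
(n + 46)*H = (-35/2 + 46)*(26/45) = (57/2)*(26/45) = 247/15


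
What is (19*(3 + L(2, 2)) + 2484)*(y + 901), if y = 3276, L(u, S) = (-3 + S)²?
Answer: 10693120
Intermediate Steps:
(19*(3 + L(2, 2)) + 2484)*(y + 901) = (19*(3 + (-3 + 2)²) + 2484)*(3276 + 901) = (19*(3 + (-1)²) + 2484)*4177 = (19*(3 + 1) + 2484)*4177 = (19*4 + 2484)*4177 = (76 + 2484)*4177 = 2560*4177 = 10693120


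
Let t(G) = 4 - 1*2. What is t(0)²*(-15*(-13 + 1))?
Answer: 720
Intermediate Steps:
t(G) = 2 (t(G) = 4 - 2 = 2)
t(0)²*(-15*(-13 + 1)) = 2²*(-15*(-13 + 1)) = 4*(-15*(-12)) = 4*180 = 720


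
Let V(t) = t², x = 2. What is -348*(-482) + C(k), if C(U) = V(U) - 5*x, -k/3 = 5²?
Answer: 173351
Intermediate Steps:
k = -75 (k = -3*5² = -3*25 = -75)
C(U) = -10 + U² (C(U) = U² - 5*2 = U² - 10 = -10 + U²)
-348*(-482) + C(k) = -348*(-482) + (-10 + (-75)²) = 167736 + (-10 + 5625) = 167736 + 5615 = 173351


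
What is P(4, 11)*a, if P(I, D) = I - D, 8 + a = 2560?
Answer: -17864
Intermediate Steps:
a = 2552 (a = -8 + 2560 = 2552)
P(4, 11)*a = (4 - 1*11)*2552 = (4 - 11)*2552 = -7*2552 = -17864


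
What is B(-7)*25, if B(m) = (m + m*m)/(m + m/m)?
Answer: -175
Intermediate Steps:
B(m) = (m + m²)/(1 + m) (B(m) = (m + m²)/(m + 1) = (m + m²)/(1 + m))
B(-7)*25 = -7*25 = -175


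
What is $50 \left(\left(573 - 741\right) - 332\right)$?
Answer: $-25000$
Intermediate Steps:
$50 \left(\left(573 - 741\right) - 332\right) = 50 \left(-168 - 332\right) = 50 \left(-500\right) = -25000$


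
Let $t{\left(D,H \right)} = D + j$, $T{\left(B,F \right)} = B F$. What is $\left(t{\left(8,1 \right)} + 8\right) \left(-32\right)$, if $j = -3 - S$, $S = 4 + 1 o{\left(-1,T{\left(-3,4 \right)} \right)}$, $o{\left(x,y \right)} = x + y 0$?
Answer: $-320$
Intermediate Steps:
$o{\left(x,y \right)} = x$ ($o{\left(x,y \right)} = x + 0 = x$)
$S = 3$ ($S = 4 + 1 \left(-1\right) = 4 - 1 = 3$)
$j = -6$ ($j = -3 - 3 = -6$)
$t{\left(D,H \right)} = -6 + D$ ($t{\left(D,H \right)} = D - 6 = -6 + D$)
$\left(t{\left(8,1 \right)} + 8\right) \left(-32\right) = \left(\left(-6 + 8\right) + 8\right) \left(-32\right) = \left(2 + 8\right) \left(-32\right) = 10 \left(-32\right) = -320$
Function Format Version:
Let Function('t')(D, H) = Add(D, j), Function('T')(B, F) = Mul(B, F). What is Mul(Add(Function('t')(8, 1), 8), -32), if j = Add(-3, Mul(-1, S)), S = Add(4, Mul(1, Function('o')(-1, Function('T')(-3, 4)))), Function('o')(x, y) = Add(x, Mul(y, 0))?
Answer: -320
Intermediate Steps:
Function('o')(x, y) = x (Function('o')(x, y) = Add(x, 0) = x)
S = 3 (S = Add(4, Mul(1, -1)) = Add(4, -1) = 3)
j = -6 (j = Add(-3, Mul(-1, 3)) = Add(-3, -3) = -6)
Function('t')(D, H) = Add(-6, D) (Function('t')(D, H) = Add(D, -6) = Add(-6, D))
Mul(Add(Function('t')(8, 1), 8), -32) = Mul(Add(Add(-6, 8), 8), -32) = Mul(Add(2, 8), -32) = Mul(10, -32) = -320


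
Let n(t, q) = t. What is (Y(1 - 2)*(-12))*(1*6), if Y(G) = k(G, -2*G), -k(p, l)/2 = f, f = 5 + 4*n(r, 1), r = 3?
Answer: 2448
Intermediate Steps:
f = 17 (f = 5 + 4*3 = 5 + 12 = 17)
k(p, l) = -34 (k(p, l) = -2*17 = -34)
Y(G) = -34
(Y(1 - 2)*(-12))*(1*6) = (-34*(-12))*(1*6) = 408*6 = 2448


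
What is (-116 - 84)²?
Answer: 40000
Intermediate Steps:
(-116 - 84)² = (-200)² = 40000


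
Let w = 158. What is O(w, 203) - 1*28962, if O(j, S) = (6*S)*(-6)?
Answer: -36270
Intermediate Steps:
O(j, S) = -36*S
O(w, 203) - 1*28962 = -36*203 - 1*28962 = -7308 - 28962 = -36270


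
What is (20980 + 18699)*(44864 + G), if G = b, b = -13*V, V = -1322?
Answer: 2462081950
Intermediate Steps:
b = 17186 (b = -13*(-1322) = 17186)
G = 17186
(20980 + 18699)*(44864 + G) = (20980 + 18699)*(44864 + 17186) = 39679*62050 = 2462081950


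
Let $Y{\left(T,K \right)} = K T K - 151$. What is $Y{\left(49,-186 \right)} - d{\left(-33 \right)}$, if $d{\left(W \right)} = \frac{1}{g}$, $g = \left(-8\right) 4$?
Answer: $\frac{54241697}{32} \approx 1.6951 \cdot 10^{6}$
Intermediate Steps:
$Y{\left(T,K \right)} = -151 + T K^{2}$ ($Y{\left(T,K \right)} = T K^{2} - 151 = -151 + T K^{2}$)
$g = -32$
$d{\left(W \right)} = - \frac{1}{32}$ ($d{\left(W \right)} = \frac{1}{-32} = - \frac{1}{32}$)
$Y{\left(49,-186 \right)} - d{\left(-33 \right)} = \left(-151 + 49 \left(-186\right)^{2}\right) - - \frac{1}{32} = \left(-151 + 49 \cdot 34596\right) + \frac{1}{32} = \left(-151 + 1695204\right) + \frac{1}{32} = 1695053 + \frac{1}{32} = \frac{54241697}{32}$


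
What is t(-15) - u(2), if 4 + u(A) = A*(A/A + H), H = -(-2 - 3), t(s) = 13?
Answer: 5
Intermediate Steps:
H = 5 (H = -1*(-5) = 5)
u(A) = -4 + 6*A (u(A) = -4 + A*(A/A + 5) = -4 + A*(1 + 5) = -4 + A*6 = -4 + 6*A)
t(-15) - u(2) = 13 - (-4 + 6*2) = 13 - (-4 + 12) = 13 - 1*8 = 13 - 8 = 5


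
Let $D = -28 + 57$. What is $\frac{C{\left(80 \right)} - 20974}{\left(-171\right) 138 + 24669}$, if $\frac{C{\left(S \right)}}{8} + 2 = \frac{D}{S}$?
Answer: $- \frac{23319}{1190} \approx -19.596$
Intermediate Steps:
$D = 29$
$C{\left(S \right)} = -16 + \frac{232}{S}$ ($C{\left(S \right)} = -16 + 8 \frac{29}{S} = -16 + \frac{232}{S}$)
$\frac{C{\left(80 \right)} - 20974}{\left(-171\right) 138 + 24669} = \frac{\left(-16 + \frac{232}{80}\right) - 20974}{\left(-171\right) 138 + 24669} = \frac{\left(-16 + 232 \cdot \frac{1}{80}\right) - 20974}{-23598 + 24669} = \frac{\left(-16 + \frac{29}{10}\right) - 20974}{1071} = \left(- \frac{131}{10} - 20974\right) \frac{1}{1071} = \left(- \frac{209871}{10}\right) \frac{1}{1071} = - \frac{23319}{1190}$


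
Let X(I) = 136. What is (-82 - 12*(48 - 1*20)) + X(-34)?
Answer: -282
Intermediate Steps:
(-82 - 12*(48 - 1*20)) + X(-34) = (-82 - 12*(48 - 1*20)) + 136 = (-82 - 12*(48 - 20)) + 136 = (-82 - 12*28) + 136 = (-82 - 336) + 136 = -418 + 136 = -282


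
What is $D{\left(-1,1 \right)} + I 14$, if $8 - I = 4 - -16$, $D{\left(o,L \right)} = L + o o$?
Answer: $-166$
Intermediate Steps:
$D{\left(o,L \right)} = L + o^{2}$
$I = -12$ ($I = 8 - \left(4 - -16\right) = 8 - \left(4 + 16\right) = 8 - 20 = -12$)
$D{\left(-1,1 \right)} + I 14 = \left(1 + \left(-1\right)^{2}\right) - 168 = \left(1 + 1\right) - 168 = 2 - 168 = -166$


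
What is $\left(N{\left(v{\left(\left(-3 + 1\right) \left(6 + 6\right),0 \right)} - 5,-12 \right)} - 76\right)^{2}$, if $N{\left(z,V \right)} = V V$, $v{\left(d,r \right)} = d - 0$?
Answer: $4624$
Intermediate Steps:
$v{\left(d,r \right)} = d$ ($v{\left(d,r \right)} = d + 0 = d$)
$N{\left(z,V \right)} = V^{2}$
$\left(N{\left(v{\left(\left(-3 + 1\right) \left(6 + 6\right),0 \right)} - 5,-12 \right)} - 76\right)^{2} = \left(\left(-12\right)^{2} - 76\right)^{2} = \left(144 - 76\right)^{2} = 68^{2} = 4624$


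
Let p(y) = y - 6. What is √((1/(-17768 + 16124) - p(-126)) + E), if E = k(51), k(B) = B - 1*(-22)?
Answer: √138514809/822 ≈ 14.318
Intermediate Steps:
k(B) = 22 + B (k(B) = B + 22 = 22 + B)
p(y) = -6 + y
E = 73 (E = 22 + 51 = 73)
√((1/(-17768 + 16124) - p(-126)) + E) = √((1/(-17768 + 16124) - (-6 - 126)) + 73) = √((1/(-1644) - 1*(-132)) + 73) = √((-1/1644 + 132) + 73) = √(217007/1644 + 73) = √(337019/1644) = √138514809/822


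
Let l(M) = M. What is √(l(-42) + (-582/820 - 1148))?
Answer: I*√200158310/410 ≈ 34.507*I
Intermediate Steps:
√(l(-42) + (-582/820 - 1148)) = √(-42 + (-582/820 - 1148)) = √(-42 + (-582*1/820 - 1148)) = √(-42 + (-291/410 - 1148)) = √(-42 - 470971/410) = √(-488191/410) = I*√200158310/410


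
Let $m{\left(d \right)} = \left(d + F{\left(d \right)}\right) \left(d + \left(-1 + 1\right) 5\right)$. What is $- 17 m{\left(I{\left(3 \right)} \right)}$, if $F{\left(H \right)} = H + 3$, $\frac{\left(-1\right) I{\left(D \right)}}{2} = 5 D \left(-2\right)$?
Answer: $-125460$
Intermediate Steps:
$I{\left(D \right)} = 20 D$ ($I{\left(D \right)} = - 2 \cdot 5 D \left(-2\right) = - 2 \left(- 10 D\right) = 20 D$)
$F{\left(H \right)} = 3 + H$
$m{\left(d \right)} = d \left(3 + 2 d\right)$ ($m{\left(d \right)} = \left(d + \left(3 + d\right)\right) \left(d + \left(-1 + 1\right) 5\right) = \left(3 + 2 d\right) \left(d + 0 \cdot 5\right) = \left(3 + 2 d\right) \left(d + 0\right) = \left(3 + 2 d\right) d = d \left(3 + 2 d\right)$)
$- 17 m{\left(I{\left(3 \right)} \right)} = - 17 \cdot 20 \cdot 3 \left(3 + 2 \cdot 20 \cdot 3\right) = - 17 \cdot 60 \left(3 + 2 \cdot 60\right) = - 17 \cdot 60 \left(3 + 120\right) = - 17 \cdot 60 \cdot 123 = \left(-17\right) 7380 = -125460$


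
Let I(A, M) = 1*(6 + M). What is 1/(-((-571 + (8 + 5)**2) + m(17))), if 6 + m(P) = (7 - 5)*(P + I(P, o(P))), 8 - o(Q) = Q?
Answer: 1/380 ≈ 0.0026316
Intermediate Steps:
o(Q) = 8 - Q
I(A, M) = 6 + M
m(P) = 22 (m(P) = -6 + (7 - 5)*(P + (6 + (8 - P))) = -6 + 2*(P + (14 - P)) = -6 + 2*14 = -6 + 28 = 22)
1/(-((-571 + (8 + 5)**2) + m(17))) = 1/(-((-571 + (8 + 5)**2) + 22)) = 1/(-((-571 + 13**2) + 22)) = 1/(-((-571 + 169) + 22)) = 1/(-(-402 + 22)) = 1/(-1*(-380)) = 1/380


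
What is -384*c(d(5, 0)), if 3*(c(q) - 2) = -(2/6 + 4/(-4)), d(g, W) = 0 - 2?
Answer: -2560/3 ≈ -853.33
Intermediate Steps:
d(g, W) = -2
c(q) = 20/9 (c(q) = 2 + (-(2/6 + 4/(-4)))/3 = 2 + (-(2*(1/6) + 4*(-1/4)))/3 = 2 + (-(1/3 - 1))/3 = 2 + (-1*(-2/3))/3 = 2 + (1/3)*(2/3) = 2 + 2/9 = 20/9)
-384*c(d(5, 0)) = -384*20/9 = -2560/3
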